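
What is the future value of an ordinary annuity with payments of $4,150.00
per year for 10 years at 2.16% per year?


Formula: FV = PMT * ((1+r)^n - 1) / r
Growth factor: (1 + 0.0216)^10 = 1.238251
Numerator: 1.238251 - 1 = 0.238251
FV = $4,150.00 * 0.238251 / 0.0216 = $45,775.16

$45,775.16


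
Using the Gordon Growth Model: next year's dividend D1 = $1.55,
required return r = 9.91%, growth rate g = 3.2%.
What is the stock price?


Formula: P = D1 / (r - g)
Spread: r - g = 0.0991 - 0.032 = 0.0671
Substituting: P = $1.55 / 0.0671
P = $23.10

$23.10


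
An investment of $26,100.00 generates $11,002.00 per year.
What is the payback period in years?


Formula: Payback = investment / annual cash flow
Substituting: Payback = $26,100.00 / $11,002.00
Payback = 2.3723 years

2.3723 years


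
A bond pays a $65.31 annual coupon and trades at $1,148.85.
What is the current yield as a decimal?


Formula: Current yield = annual coupon / price
Substituting: CY = $65.31 / $1,148.85
CY = 0.056848

0.056848


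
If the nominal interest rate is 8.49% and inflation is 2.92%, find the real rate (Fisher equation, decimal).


Formula: (1 + r_real) = (1 + r_nom) / (1 + inflation)
Substituting: (1 + r_real) = 1.0849 / 1.0292
(1 + r_real) = 1.05412
r_real = 1.05412 - 1 = 0.05412

0.05412


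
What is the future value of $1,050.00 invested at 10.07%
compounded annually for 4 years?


Formula: FV = P * (1 + r)^n
Substituting: FV = $1,050.00 * (1 + 0.1007)^4
Growth factor: (1.1007)^4 = 1.46783
FV = $1,050.00 * 1.46783 = $1,541.22

$1,541.22


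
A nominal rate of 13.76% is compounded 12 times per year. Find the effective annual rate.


Formula: EAR = (1 + r/m)^m - 1
Period rate: r/m = 0.1376 / 12 = 0.011467
Compounding: (1 + 0.011467)^12 = 1.146618
EAR = 1.146618 - 1 = 0.146618

0.146618


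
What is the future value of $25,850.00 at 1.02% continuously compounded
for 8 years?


Formula: FV = P * e^(r*t)
Exponent: r*t = 0.0102 * 8 = 0.0816
e^(0.0816) = 1.085022
FV = $25,850.00 * 1.085022 = $28,047.81

$28,047.81


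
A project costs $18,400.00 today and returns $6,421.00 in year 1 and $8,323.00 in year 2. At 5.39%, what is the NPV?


Formula: NPV = C0 + C1/(1+r) + C2/(1+r)^2
Discount C1: $6,421.00 / (1 + 0.0539) = $6,092.61
Discount C2: $8,323.00 / (1 + 0.0539)^2 = $7,493.44
NPV = -$18,400.00 + $6,092.61 + $7,493.44 = -$4,813.95

-$4,813.95


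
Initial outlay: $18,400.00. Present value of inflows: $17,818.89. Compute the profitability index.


Formula: PI = PV(cash flows) / initial investment
Substituting: PI = $17,818.89 / $18,400.00
PI = 0.9684

0.9684


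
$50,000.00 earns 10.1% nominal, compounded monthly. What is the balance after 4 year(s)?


Formula: FV = P * (1 + r/m)^(m*t)
Period rate: r/m = 0.101 / 12 = 0.008417
Total periods: m*t = 12 * 4 = 48
Growth factor: (1 + 0.008417)^48 = 1.495274
FV = $50,000.00 * 1.495274 = $74,763.69

$74,763.69


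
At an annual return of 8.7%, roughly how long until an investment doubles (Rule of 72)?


Formula: Years ≈ 72 / r
Substituting: Years ≈ 72 / 8.7
Years ≈ 8.3

8.3 years


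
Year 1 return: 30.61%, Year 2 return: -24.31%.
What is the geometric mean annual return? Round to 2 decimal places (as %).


Formula: Geometric mean = ((1+r1)*(1+r2))^(1/2) - 1
Product: (1 + 0.3061) * (1 + -0.2431) = 1.3061 * 0.7569 = 0.988587
Square root: 0.988587^0.5 = 0.994277
Geometric mean = 0.994277 - 1 = -0.005723
As percentage: -0.57%

-0.57%


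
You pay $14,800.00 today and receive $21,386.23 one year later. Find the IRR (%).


Formula: IRR = C1/C0 - 1
Substituting: IRR = $21,386.23 / $14,800.00 - 1
Ratio: 1.445016 - 1 = 0.445016
IRR = 44.5016%

44.5016%


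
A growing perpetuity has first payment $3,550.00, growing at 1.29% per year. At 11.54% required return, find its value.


Formula: PV = C / (r - g)
Spread: r - g = 0.1154 - 0.0129 = 0.1025
Substituting: PV = $3,550.00 / 0.1025
PV = $34,634.15

$34,634.15


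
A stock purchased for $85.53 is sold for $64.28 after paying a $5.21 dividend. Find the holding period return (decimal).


Formula: HPR = (P1 - P0 + D) / P0
Gain: $64.28 - $85.53 + $5.21 = -$16.04
HPR = -$16.04 / $85.53 = -0.1875

-0.1875


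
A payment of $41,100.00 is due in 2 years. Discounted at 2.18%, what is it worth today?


Formula: PV = FV / (1 + r)^n
Substituting: PV = $41,100.00 / (1 + 0.0218)^2
Discount factor: (1.0218)^2 = 1.044075
PV = $41,100.00 / 1.044075 = $39,364.98

$39,364.98


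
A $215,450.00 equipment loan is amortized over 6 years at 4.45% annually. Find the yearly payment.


Formula: PMT = PV * r / (1 - (1+r)^(-n))
Denominator: 1 - (1 + 0.0445)^(-6) = 0.229896
Numerator: $215,450.00 * 0.0445 = 9587.525
PMT = 9587.525 / 0.229896 = $41,703.73

$41,703.73


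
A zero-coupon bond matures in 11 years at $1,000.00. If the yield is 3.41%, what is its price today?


Formula: Price = FV / (1 + r)^n
Substituting: Price = $1,000.00 / (1 + 0.0341)^11
Discount factor: (1.0341)^11 = 1.446065
Price = $1,000.00 / 1.446065 = $691.53

$691.53


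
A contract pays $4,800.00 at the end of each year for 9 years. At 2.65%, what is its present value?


Formula: PV = PMT * (1 - (1+r)^(-n)) / r
Discount factor: (1 + 0.0265)^(-9) = 0.790259
Bracket: 1 - 0.790259 = 0.209741
PV = $4,800.00 * 0.209741 / 0.0265 = $37,990.83

$37,990.83


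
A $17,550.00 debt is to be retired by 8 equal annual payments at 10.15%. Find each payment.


Formula: PMT = PV * r / (1 - (1+r)^(-n))
Denominator: 1 - (1 + 0.1015)^(-8) = 0.538551
Numerator: $17,550.00 * 0.1015 = 1781.325
PMT = 1781.325 / 0.538551 = $3,307.63

$3,307.63


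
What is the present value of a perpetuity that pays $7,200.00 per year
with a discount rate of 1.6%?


Formula: PV = C / r
Substituting: PV = $7,200.00 / 0.016
PV = $450,000.00

$450,000.00


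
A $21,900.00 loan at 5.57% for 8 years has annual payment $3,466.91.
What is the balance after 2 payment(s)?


Formula: Balance = PV*(1+r)^k - PMT*((1+r)^k - 1)/r
Growth: (1 + 0.0557)^2 = 1.114502
Accumulated factor: ((1+r)^k - 1)/r = 2.0557
Balance = $21,900.00 * 1.114502 - $3,466.91 * 2.0557
Balance = $17,280.68

$17,280.68


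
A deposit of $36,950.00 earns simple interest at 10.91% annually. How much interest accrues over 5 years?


Formula: I = P * r * t
Substituting: I = $36,950.00 * 0.1091 * 5
Step: I = $36,950.00 * 0.5455
I = $20,156.23

$20,156.23


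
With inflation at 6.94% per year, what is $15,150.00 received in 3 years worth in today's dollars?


Formula: Real value = nominal / (1 + inflation)^years
Price level: (1 + 0.0694)^3 = 1.222983
Real value = $15,150.00 / 1.222983 = $12,387.74

$12,387.74


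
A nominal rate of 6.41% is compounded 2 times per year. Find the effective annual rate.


Formula: EAR = (1 + r/m)^m - 1
Period rate: r/m = 0.0641 / 2 = 0.03205
Compounding: (1 + 0.03205)^2 = 1.065127
EAR = 1.065127 - 1 = 0.065127

0.065127


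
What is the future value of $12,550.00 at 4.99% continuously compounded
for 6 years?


Formula: FV = P * e^(r*t)
Exponent: r*t = 0.0499 * 6 = 0.2994
e^(0.2994) = 1.349049
FV = $12,550.00 * 1.349049 = $16,930.57

$16,930.57


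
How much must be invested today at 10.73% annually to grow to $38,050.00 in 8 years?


Formula: PV = FV / (1 + r)^n
Substituting: PV = $38,050.00 / (1 + 0.1073)^8
Discount factor: (1.1073)^8 = 2.260073
PV = $38,050.00 / 2.260073 = $16,835.74

$16,835.74


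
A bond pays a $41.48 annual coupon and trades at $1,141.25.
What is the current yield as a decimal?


Formula: Current yield = annual coupon / price
Substituting: CY = $41.48 / $1,141.25
CY = 0.036346

0.036346


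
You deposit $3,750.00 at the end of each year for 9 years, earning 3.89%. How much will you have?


Formula: FV = PMT * ((1+r)^n - 1) / r
Growth factor: (1 + 0.0389)^9 = 1.40982
Numerator: 1.40982 - 1 = 0.40982
FV = $3,750.00 * 0.40982 / 0.0389 = $39,507.08

$39,507.08


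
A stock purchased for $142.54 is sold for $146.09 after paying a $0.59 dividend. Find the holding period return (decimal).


Formula: HPR = (P1 - P0 + D) / P0
Gain: $146.09 - $142.54 + $0.59 = $4.14
HPR = $4.14 / $142.54 = 0.029

0.029


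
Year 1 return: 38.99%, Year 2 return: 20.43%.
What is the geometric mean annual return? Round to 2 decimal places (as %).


Formula: Geometric mean = ((1+r1)*(1+r2))^(1/2) - 1
Product: (1 + 0.3899) * (1 + 0.2043) = 1.3899 * 1.2043 = 1.673857
Square root: 1.673857^0.5 = 1.293776
Geometric mean = 1.293776 - 1 = 0.293776
As percentage: 29.38%

29.38%


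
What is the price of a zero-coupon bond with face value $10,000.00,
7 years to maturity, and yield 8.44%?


Formula: Price = FV / (1 + r)^n
Substituting: Price = $10,000.00 / (1 + 0.0844)^7
Discount factor: (1.0844)^7 = 1.763301
Price = $10,000.00 / 1.763301 = $5,671.18

$5,671.18


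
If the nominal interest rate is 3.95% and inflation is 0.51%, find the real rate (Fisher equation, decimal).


Formula: (1 + r_real) = (1 + r_nom) / (1 + inflation)
Substituting: (1 + r_real) = 1.0395 / 1.0051
(1 + r_real) = 1.034225
r_real = 1.034225 - 1 = 0.034225

0.034225


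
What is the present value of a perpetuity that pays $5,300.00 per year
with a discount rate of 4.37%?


Formula: PV = C / r
Substituting: PV = $5,300.00 / 0.0437
PV = $121,281.46

$121,281.46


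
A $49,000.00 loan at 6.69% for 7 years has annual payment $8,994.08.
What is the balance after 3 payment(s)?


Formula: Balance = PV*(1+r)^k - PMT*((1+r)^k - 1)/r
Growth: (1 + 0.0669)^3 = 1.214426
Accumulated factor: ((1+r)^k - 1)/r = 3.205176
Balance = $49,000.00 * 1.214426 - $8,994.08 * 3.205176
Balance = $30,679.28

$30,679.28


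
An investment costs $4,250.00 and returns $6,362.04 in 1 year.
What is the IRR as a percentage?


Formula: IRR = C1/C0 - 1
Substituting: IRR = $6,362.04 / $4,250.00 - 1
Ratio: 1.496951 - 1 = 0.496951
IRR = 49.6951%

49.6951%


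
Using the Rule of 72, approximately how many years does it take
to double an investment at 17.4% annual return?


Formula: Years ≈ 72 / r
Substituting: Years ≈ 72 / 17.4
Years ≈ 4.1

4.1 years


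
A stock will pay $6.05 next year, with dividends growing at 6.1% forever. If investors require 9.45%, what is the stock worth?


Formula: P = D1 / (r - g)
Spread: r - g = 0.0945 - 0.061 = 0.0335
Substituting: P = $6.05 / 0.0335
P = $180.60

$180.60


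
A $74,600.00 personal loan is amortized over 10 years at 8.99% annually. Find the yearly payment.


Formula: PMT = PV * r / (1 - (1+r)^(-n))
Denominator: 1 - (1 + 0.0899)^(-10) = 0.577201
Numerator: $74,600.00 * 0.0899 = 6706.54
PMT = 6706.54 / 0.577201 = $11,619.06

$11,619.06


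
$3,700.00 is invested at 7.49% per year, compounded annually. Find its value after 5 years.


Formula: FV = P * (1 + r)^n
Substituting: FV = $3,700.00 * (1 + 0.0749)^5
Growth factor: (1.0749)^5 = 1.434962
FV = $3,700.00 * 1.434962 = $5,309.36

$5,309.36


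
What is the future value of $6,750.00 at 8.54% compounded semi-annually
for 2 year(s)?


Formula: FV = P * (1 + r/m)^(m*t)
Period rate: r/m = 0.0854 / 2 = 0.0427
Total periods: m*t = 2 * 2 = 4
Growth factor: (1 + 0.0427)^4 = 1.182054
FV = $6,750.00 * 1.182054 = $7,978.87

$7,978.87


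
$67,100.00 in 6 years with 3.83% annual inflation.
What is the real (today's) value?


Formula: Real value = nominal / (1 + inflation)^years
Price level: (1 + 0.0383)^6 = 1.25296
Real value = $67,100.00 / 1.25296 = $53,553.20

$53,553.20


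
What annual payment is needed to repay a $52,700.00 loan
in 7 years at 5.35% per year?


Formula: PMT = PV * r / (1 - (1+r)^(-n))
Denominator: 1 - (1 + 0.0535)^(-7) = 0.305682
Numerator: $52,700.00 * 0.0535 = 2819.45
PMT = 2819.45 / 0.305682 = $9,223.46

$9,223.46


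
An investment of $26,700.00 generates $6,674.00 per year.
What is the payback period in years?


Formula: Payback = investment / annual cash flow
Substituting: Payback = $26,700.00 / $6,674.00
Payback = 4.0006 years

4.0006 years


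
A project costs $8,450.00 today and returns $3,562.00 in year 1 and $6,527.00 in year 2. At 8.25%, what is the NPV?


Formula: NPV = C0 + C1/(1+r) + C2/(1+r)^2
Discount C1: $3,562.00 / (1 + 0.0825) = $3,290.53
Discount C2: $6,527.00 / (1 + 0.0825)^2 = $5,570.03
NPV = -$8,450.00 + $3,290.53 + $5,570.03 = $410.56

$410.56


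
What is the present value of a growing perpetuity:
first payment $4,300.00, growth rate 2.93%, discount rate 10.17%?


Formula: PV = C / (r - g)
Spread: r - g = 0.1017 - 0.0293 = 0.0724
Substituting: PV = $4,300.00 / 0.0724
PV = $59,392.27

$59,392.27


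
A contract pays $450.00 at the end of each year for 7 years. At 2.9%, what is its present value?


Formula: PV = PMT * (1 - (1+r)^(-n)) / r
Discount factor: (1 + 0.029)^(-7) = 0.818639
Bracket: 1 - 0.818639 = 0.181361
PV = $450.00 * 0.181361 / 0.029 = $2,814.22

$2,814.22


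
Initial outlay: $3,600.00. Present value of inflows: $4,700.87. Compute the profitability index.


Formula: PI = PV(cash flows) / initial investment
Substituting: PI = $4,700.87 / $3,600.00
PI = 1.3058

1.3058


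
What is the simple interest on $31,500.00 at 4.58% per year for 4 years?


Formula: I = P * r * t
Substituting: I = $31,500.00 * 0.0458 * 4
Step: I = $31,500.00 * 0.1832
I = $5,770.80

$5,770.80


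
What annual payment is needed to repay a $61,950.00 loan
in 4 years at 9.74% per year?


Formula: PMT = PV * r / (1 - (1+r)^(-n))
Denominator: 1 - (1 + 0.0974)^(-4) = 0.310491
Numerator: $61,950.00 * 0.0974 = 6033.93
PMT = 6033.93 / 0.310491 = $19,433.53

$19,433.53


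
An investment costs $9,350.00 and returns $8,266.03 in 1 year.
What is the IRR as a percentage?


Formula: IRR = C1/C0 - 1
Substituting: IRR = $8,266.03 / $9,350.00 - 1
Ratio: 0.884067 - 1 = -0.115933
IRR = -11.5933%

-11.5933%


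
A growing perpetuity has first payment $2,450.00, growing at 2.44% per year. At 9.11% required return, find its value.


Formula: PV = C / (r - g)
Spread: r - g = 0.0911 - 0.0244 = 0.0667
Substituting: PV = $2,450.00 / 0.0667
PV = $36,731.63

$36,731.63


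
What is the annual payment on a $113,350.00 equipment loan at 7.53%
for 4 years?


Formula: PMT = PV * r / (1 - (1+r)^(-n))
Denominator: 1 - (1 + 0.0753)^(-4) = 0.252035
Numerator: $113,350.00 * 0.0753 = 8535.255
PMT = 8535.255 / 0.252035 = $33,865.39

$33,865.39


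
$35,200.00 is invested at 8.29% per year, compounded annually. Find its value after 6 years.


Formula: FV = P * (1 + r)^n
Substituting: FV = $35,200.00 * (1 + 0.0829)^6
Growth factor: (1.0829)^6 = 1.612613
FV = $35,200.00 * 1.612613 = $56,763.97

$56,763.97


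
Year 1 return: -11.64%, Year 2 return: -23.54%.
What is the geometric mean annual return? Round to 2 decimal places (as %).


Formula: Geometric mean = ((1+r1)*(1+r2))^(1/2) - 1
Product: (1 + -0.1164) * (1 + -0.2354) = 0.8836 * 0.7646 = 0.675601
Square root: 0.675601^0.5 = 0.821949
Geometric mean = 0.821949 - 1 = -0.178051
As percentage: -17.81%

-17.81%


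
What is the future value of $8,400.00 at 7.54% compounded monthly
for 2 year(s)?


Formula: FV = P * (1 + r/m)^(m*t)
Period rate: r/m = 0.0754 / 12 = 0.006283
Total periods: m*t = 12 * 2 = 24
Growth factor: (1 + 0.006283)^24 = 1.162216
FV = $8,400.00 * 1.162216 = $9,762.61

$9,762.61


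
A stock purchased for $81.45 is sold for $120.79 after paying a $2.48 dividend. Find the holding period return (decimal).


Formula: HPR = (P1 - P0 + D) / P0
Gain: $120.79 - $81.45 + $2.48 = $41.82
HPR = $41.82 / $81.45 = 0.5134

0.5134


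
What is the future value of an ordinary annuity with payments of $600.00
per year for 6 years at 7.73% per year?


Formula: FV = PMT * ((1+r)^n - 1) / r
Growth factor: (1 + 0.0773)^6 = 1.563219
Numerator: 1.563219 - 1 = 0.563219
FV = $600.00 * 0.563219 / 0.0773 = $4,371.69

$4,371.69


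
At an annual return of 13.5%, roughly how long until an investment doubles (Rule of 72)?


Formula: Years ≈ 72 / r
Substituting: Years ≈ 72 / 13.5
Years ≈ 5.3

5.3 years


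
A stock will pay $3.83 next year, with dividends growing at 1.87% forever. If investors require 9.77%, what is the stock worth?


Formula: P = D1 / (r - g)
Spread: r - g = 0.0977 - 0.0187 = 0.079
Substituting: P = $3.83 / 0.079
P = $48.48

$48.48


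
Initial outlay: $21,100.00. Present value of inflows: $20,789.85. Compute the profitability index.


Formula: PI = PV(cash flows) / initial investment
Substituting: PI = $20,789.85 / $21,100.00
PI = 0.9853

0.9853


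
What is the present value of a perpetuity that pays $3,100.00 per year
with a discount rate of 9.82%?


Formula: PV = C / r
Substituting: PV = $3,100.00 / 0.0982
PV = $31,568.23

$31,568.23


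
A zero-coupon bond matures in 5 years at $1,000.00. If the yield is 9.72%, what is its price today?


Formula: Price = FV / (1 + r)^n
Substituting: Price = $1,000.00 / (1 + 0.0972)^5
Discount factor: (1.0972)^5 = 1.590117
Price = $1,000.00 / 1.590117 = $628.88

$628.88


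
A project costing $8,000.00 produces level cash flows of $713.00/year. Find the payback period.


Formula: Payback = investment / annual cash flow
Substituting: Payback = $8,000.00 / $713.00
Payback = 11.2202 years

11.2202 years


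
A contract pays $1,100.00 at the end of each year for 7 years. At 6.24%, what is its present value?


Formula: PV = PMT * (1 - (1+r)^(-n)) / r
Discount factor: (1 + 0.0624)^(-7) = 0.654611
Bracket: 1 - 0.654611 = 0.345389
PV = $1,100.00 * 0.345389 / 0.0624 = $6,088.58

$6,088.58


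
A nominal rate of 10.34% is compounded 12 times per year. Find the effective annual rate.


Formula: EAR = (1 + r/m)^m - 1
Period rate: r/m = 0.1034 / 12 = 0.008617
Compounding: (1 + 0.008617)^12 = 1.108444
EAR = 1.108444 - 1 = 0.108444

0.108444


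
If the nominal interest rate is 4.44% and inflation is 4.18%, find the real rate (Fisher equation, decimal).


Formula: (1 + r_real) = (1 + r_nom) / (1 + inflation)
Substituting: (1 + r_real) = 1.0444 / 1.0418
(1 + r_real) = 1.002496
r_real = 1.002496 - 1 = 0.002496

0.002496


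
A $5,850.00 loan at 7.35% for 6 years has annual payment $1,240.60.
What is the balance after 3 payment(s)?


Formula: Balance = PV*(1+r)^k - PMT*((1+r)^k - 1)/r
Growth: (1 + 0.0735)^3 = 1.237104
Accumulated factor: ((1+r)^k - 1)/r = 3.225902
Balance = $5,850.00 * 1.237104 - $1,240.60 * 3.225902
Balance = $3,235.00

$3,235.00


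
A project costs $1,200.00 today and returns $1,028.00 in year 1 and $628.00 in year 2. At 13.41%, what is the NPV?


Formula: NPV = C0 + C1/(1+r) + C2/(1+r)^2
Discount C1: $1,028.00 / (1 + 0.1341) = $906.45
Discount C2: $628.00 / (1 + 0.1341)^2 = $488.27
NPV = -$1,200.00 + $906.45 + $488.27 = $194.71

$194.71


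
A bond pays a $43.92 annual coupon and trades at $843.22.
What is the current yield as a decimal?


Formula: Current yield = annual coupon / price
Substituting: CY = $43.92 / $843.22
CY = 0.052086

0.052086


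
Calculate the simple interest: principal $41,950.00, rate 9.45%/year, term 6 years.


Formula: I = P * r * t
Substituting: I = $41,950.00 * 0.0945 * 6
Step: I = $41,950.00 * 0.567
I = $23,785.65

$23,785.65


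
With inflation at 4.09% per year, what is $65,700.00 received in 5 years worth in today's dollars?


Formula: Real value = nominal / (1 + inflation)^years
Price level: (1 + 0.0409)^5 = 1.221926
Real value = $65,700.00 / 1.221926 = $53,767.56

$53,767.56


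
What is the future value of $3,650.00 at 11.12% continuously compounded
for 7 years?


Formula: FV = P * e^(r*t)
Exponent: r*t = 0.1112 * 7 = 0.7784
e^(0.7784) = 2.177985
FV = $3,650.00 * 2.177985 = $7,949.64

$7,949.64


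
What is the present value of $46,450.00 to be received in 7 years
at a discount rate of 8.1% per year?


Formula: PV = FV / (1 + r)^n
Substituting: PV = $46,450.00 / (1 + 0.081)^7
Discount factor: (1.081)^7 = 1.724963
PV = $46,450.00 / 1.724963 = $26,928.11

$26,928.11


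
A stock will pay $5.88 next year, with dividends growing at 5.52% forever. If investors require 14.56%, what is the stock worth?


Formula: P = D1 / (r - g)
Spread: r - g = 0.1456 - 0.0552 = 0.0904
Substituting: P = $5.88 / 0.0904
P = $65.04

$65.04


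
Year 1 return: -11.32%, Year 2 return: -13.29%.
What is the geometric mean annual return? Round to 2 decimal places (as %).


Formula: Geometric mean = ((1+r1)*(1+r2))^(1/2) - 1
Product: (1 + -0.1132) * (1 + -0.1329) = 0.8868 * 0.8671 = 0.768944
Square root: 0.768944^0.5 = 0.876895
Geometric mean = 0.876895 - 1 = -0.123105
As percentage: -12.31%

-12.31%


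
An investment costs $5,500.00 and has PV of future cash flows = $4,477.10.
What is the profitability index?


Formula: PI = PV(cash flows) / initial investment
Substituting: PI = $4,477.10 / $5,500.00
PI = 0.814

0.814


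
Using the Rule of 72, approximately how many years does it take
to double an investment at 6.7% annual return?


Formula: Years ≈ 72 / r
Substituting: Years ≈ 72 / 6.7
Years ≈ 10.7

10.7 years


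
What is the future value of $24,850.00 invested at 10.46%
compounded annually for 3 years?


Formula: FV = P * (1 + r)^n
Substituting: FV = $24,850.00 * (1 + 0.1046)^3
Growth factor: (1.1046)^3 = 1.347768
FV = $24,850.00 * 1.347768 = $33,492.03

$33,492.03


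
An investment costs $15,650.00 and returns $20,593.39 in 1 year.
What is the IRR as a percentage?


Formula: IRR = C1/C0 - 1
Substituting: IRR = $20,593.39 / $15,650.00 - 1
Ratio: 1.315872 - 1 = 0.315872
IRR = 31.5872%

31.5872%


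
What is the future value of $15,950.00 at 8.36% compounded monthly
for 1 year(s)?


Formula: FV = P * (1 + r/m)^(m*t)
Period rate: r/m = 0.0836 / 12 = 0.006967
Total periods: m*t = 12 * 1 = 12
Growth factor: (1 + 0.006967)^12 = 1.086879
FV = $15,950.00 * 1.086879 = $17,335.72

$17,335.72


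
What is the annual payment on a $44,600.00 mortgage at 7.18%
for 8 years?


Formula: PMT = PV * r / (1 - (1+r)^(-n))
Denominator: 1 - (1 + 0.0718)^(-8) = 0.425765
Numerator: $44,600.00 * 0.0718 = 3202.28
PMT = 3202.28 / 0.425765 = $7,521.25

$7,521.25


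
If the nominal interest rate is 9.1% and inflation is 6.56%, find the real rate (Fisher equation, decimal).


Formula: (1 + r_real) = (1 + r_nom) / (1 + inflation)
Substituting: (1 + r_real) = 1.091 / 1.0656
(1 + r_real) = 1.023836
r_real = 1.023836 - 1 = 0.023836

0.023836


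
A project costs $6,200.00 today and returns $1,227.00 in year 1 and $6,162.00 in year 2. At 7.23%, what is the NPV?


Formula: NPV = C0 + C1/(1+r) + C2/(1+r)^2
Discount C1: $1,227.00 / (1 + 0.0723) = $1,144.27
Discount C2: $6,162.00 / (1 + 0.0723)^2 = $5,359.07
NPV = -$6,200.00 + $1,144.27 + $5,359.07 = $303.34

$303.34


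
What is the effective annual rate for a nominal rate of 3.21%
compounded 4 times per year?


Formula: EAR = (1 + r/m)^m - 1
Period rate: r/m = 0.0321 / 4 = 0.008025
Compounding: (1 + 0.008025)^4 = 1.032488
EAR = 1.032488 - 1 = 0.032488

0.032488


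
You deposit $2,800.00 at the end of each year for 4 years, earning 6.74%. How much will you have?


Formula: FV = PMT * ((1+r)^n - 1) / r
Growth factor: (1 + 0.0674)^4 = 1.298102
Numerator: 1.298102 - 1 = 0.298102
FV = $2,800.00 * 0.298102 / 0.0674 = $12,384.06

$12,384.06


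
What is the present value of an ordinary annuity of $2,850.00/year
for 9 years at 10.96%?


Formula: PV = PMT * (1 - (1+r)^(-n)) / r
Discount factor: (1 + 0.1096)^(-9) = 0.392195
Bracket: 1 - 0.392195 = 0.607805
PV = $2,850.00 * 0.607805 / 0.1096 = $15,805.15

$15,805.15


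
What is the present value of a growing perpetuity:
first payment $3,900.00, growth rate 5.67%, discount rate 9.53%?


Formula: PV = C / (r - g)
Spread: r - g = 0.0953 - 0.0567 = 0.0386
Substituting: PV = $3,900.00 / 0.0386
PV = $101,036.27

$101,036.27


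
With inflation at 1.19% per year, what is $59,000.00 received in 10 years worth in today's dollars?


Formula: Real value = nominal / (1 + inflation)^years
Price level: (1 + 0.0119)^10 = 1.125579
Real value = $59,000.00 / 1.125579 = $52,417.47

$52,417.47


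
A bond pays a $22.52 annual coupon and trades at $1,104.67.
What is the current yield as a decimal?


Formula: Current yield = annual coupon / price
Substituting: CY = $22.52 / $1,104.67
CY = 0.020386

0.020386


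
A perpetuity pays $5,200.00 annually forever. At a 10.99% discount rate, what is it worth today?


Formula: PV = C / r
Substituting: PV = $5,200.00 / 0.1099
PV = $47,315.74

$47,315.74


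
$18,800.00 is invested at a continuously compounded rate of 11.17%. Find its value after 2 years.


Formula: FV = P * e^(r*t)
Exponent: r*t = 0.1117 * 2 = 0.2234
e^(0.2234) = 1.250321
FV = $18,800.00 * 1.250321 = $23,506.03

$23,506.03


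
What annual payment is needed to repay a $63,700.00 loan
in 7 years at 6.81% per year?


Formula: PMT = PV * r / (1 - (1+r)^(-n))
Denominator: 1 - (1 + 0.0681)^(-7) = 0.369454
Numerator: $63,700.00 * 0.0681 = 4337.97
PMT = 4337.97 / 0.369454 = $11,741.56

$11,741.56


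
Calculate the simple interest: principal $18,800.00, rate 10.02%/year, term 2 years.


Formula: I = P * r * t
Substituting: I = $18,800.00 * 0.1002 * 2
Step: I = $18,800.00 * 0.2004
I = $3,767.52

$3,767.52


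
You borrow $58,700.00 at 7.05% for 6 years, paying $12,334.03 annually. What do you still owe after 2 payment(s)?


Formula: Balance = PV*(1+r)^k - PMT*((1+r)^k - 1)/r
Growth: (1 + 0.0705)^2 = 1.14597
Accumulated factor: ((1+r)^k - 1)/r = 2.0705
Balance = $58,700.00 * 1.14597 - $12,334.03 * 2.0705
Balance = $41,730.84

$41,730.84


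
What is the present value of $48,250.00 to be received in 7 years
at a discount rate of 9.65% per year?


Formula: PV = FV / (1 + r)^n
Substituting: PV = $48,250.00 / (1 + 0.0965)^7
Discount factor: (1.0965)^7 = 1.905726
PV = $48,250.00 / 1.905726 = $25,318.44

$25,318.44


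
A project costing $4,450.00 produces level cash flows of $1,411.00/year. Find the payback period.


Formula: Payback = investment / annual cash flow
Substituting: Payback = $4,450.00 / $1,411.00
Payback = 3.1538 years

3.1538 years


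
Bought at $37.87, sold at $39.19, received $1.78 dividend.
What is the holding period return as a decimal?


Formula: HPR = (P1 - P0 + D) / P0
Gain: $39.19 - $37.87 + $1.78 = $3.10
HPR = $3.10 / $37.87 = 0.0819

0.0819


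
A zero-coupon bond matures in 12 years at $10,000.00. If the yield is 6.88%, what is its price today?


Formula: Price = FV / (1 + r)^n
Substituting: Price = $10,000.00 / (1 + 0.0688)^12
Discount factor: (1.0688)^12 = 2.222068
Price = $10,000.00 / 2.222068 = $4,500.31

$4,500.31


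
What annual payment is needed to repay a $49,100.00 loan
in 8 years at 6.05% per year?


Formula: PMT = PV * r / (1 - (1+r)^(-n))
Denominator: 1 - (1 + 0.0605)^(-8) = 0.37495
Numerator: $49,100.00 * 0.0605 = 2970.55
PMT = 2970.55 / 0.37495 = $7,922.52

$7,922.52


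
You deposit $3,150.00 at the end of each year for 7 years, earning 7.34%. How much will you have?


Formula: FV = PMT * ((1+r)^n - 1) / r
Growth factor: (1 + 0.0734)^7 = 1.641841
Numerator: 1.641841 - 1 = 0.641841
FV = $3,150.00 * 0.641841 / 0.0734 = $27,544.95

$27,544.95


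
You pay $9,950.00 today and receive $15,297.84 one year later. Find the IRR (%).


Formula: IRR = C1/C0 - 1
Substituting: IRR = $15,297.84 / $9,950.00 - 1
Ratio: 1.537471 - 1 = 0.537471
IRR = 53.7471%

53.7471%


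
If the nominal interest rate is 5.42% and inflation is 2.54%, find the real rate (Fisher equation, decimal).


Formula: (1 + r_real) = (1 + r_nom) / (1 + inflation)
Substituting: (1 + r_real) = 1.0542 / 1.0254
(1 + r_real) = 1.028087
r_real = 1.028087 - 1 = 0.028087

0.028087


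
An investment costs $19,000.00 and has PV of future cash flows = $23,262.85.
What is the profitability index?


Formula: PI = PV(cash flows) / initial investment
Substituting: PI = $23,262.85 / $19,000.00
PI = 1.2244

1.2244


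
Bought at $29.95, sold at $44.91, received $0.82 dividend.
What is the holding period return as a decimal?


Formula: HPR = (P1 - P0 + D) / P0
Gain: $44.91 - $29.95 + $0.82 = $15.78
HPR = $15.78 / $29.95 = 0.5269

0.5269


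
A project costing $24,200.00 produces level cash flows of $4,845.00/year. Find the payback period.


Formula: Payback = investment / annual cash flow
Substituting: Payback = $24,200.00 / $4,845.00
Payback = 4.9948 years

4.9948 years


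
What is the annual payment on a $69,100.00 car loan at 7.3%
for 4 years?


Formula: PMT = PV * r / (1 - (1+r)^(-n))
Denominator: 1 - (1 + 0.073)^(-4) = 0.245601
Numerator: $69,100.00 * 0.073 = 5044.3
PMT = 5044.3 / 0.245601 = $20,538.60

$20,538.60


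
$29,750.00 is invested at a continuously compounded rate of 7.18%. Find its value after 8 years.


Formula: FV = P * e^(r*t)
Exponent: r*t = 0.0718 * 8 = 0.5744
e^(0.5744) = 1.776065
FV = $29,750.00 * 1.776065 = $52,837.92

$52,837.92


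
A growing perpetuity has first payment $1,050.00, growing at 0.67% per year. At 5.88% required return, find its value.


Formula: PV = C / (r - g)
Spread: r - g = 0.0588 - 0.0067 = 0.0521
Substituting: PV = $1,050.00 / 0.0521
PV = $20,153.55

$20,153.55


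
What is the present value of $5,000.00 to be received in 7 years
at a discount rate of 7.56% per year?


Formula: PV = FV / (1 + r)^n
Substituting: PV = $5,000.00 / (1 + 0.0756)^7
Discount factor: (1.0756)^7 = 1.665542
PV = $5,000.00 / 1.665542 = $3,002.03

$3,002.03


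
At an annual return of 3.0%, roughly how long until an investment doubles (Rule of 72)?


Formula: Years ≈ 72 / r
Substituting: Years ≈ 72 / 3.0
Years ≈ 24.0

24.0 years


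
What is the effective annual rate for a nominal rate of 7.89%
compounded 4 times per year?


Formula: EAR = (1 + r/m)^m - 1
Period rate: r/m = 0.0789 / 4 = 0.019725
Compounding: (1 + 0.019725)^4 = 1.081265
EAR = 1.081265 - 1 = 0.081265

0.081265


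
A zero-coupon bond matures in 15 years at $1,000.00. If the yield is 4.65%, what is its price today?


Formula: Price = FV / (1 + r)^n
Substituting: Price = $1,000.00 / (1 + 0.0465)^15
Discount factor: (1.0465)^15 = 1.977373
Price = $1,000.00 / 1.977373 = $505.72

$505.72


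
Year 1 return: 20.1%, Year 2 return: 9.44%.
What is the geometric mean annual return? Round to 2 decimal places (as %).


Formula: Geometric mean = ((1+r1)*(1+r2))^(1/2) - 1
Product: (1 + 0.201) * (1 + 0.0944) = 1.201 * 1.0944 = 1.314374
Square root: 1.314374^0.5 = 1.146462
Geometric mean = 1.146462 - 1 = 0.146462
As percentage: 14.65%

14.65%


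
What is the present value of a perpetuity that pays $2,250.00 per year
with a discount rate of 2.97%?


Formula: PV = C / r
Substituting: PV = $2,250.00 / 0.0297
PV = $75,757.58

$75,757.58


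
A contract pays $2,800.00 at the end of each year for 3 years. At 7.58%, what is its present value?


Formula: PV = PMT * (1 - (1+r)^(-n)) / r
Discount factor: (1 + 0.0758)^(-3) = 0.803166
Bracket: 1 - 0.803166 = 0.196834
PV = $2,800.00 * 0.196834 / 0.0758 = $7,270.91

$7,270.91


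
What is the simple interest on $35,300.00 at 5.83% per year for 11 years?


Formula: I = P * r * t
Substituting: I = $35,300.00 * 0.0583 * 11
Step: I = $35,300.00 * 0.6413
I = $22,637.89

$22,637.89


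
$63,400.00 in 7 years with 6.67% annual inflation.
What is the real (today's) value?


Formula: Real value = nominal / (1 + inflation)^years
Price level: (1 + 0.0667)^7 = 1.571434
Real value = $63,400.00 / 1.571434 = $40,345.32

$40,345.32


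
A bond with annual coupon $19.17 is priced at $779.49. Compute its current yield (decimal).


Formula: Current yield = annual coupon / price
Substituting: CY = $19.17 / $779.49
CY = 0.024593

0.024593


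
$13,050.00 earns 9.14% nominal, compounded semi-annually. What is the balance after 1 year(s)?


Formula: FV = P * (1 + r/m)^(m*t)
Period rate: r/m = 0.0914 / 2 = 0.0457
Total periods: m*t = 2 * 1 = 2
Growth factor: (1 + 0.0457)^2 = 1.093488
FV = $13,050.00 * 1.093488 = $14,270.02

$14,270.02


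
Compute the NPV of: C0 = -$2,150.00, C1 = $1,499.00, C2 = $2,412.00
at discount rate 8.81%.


Formula: NPV = C0 + C1/(1+r) + C2/(1+r)^2
Discount C1: $1,499.00 / (1 + 0.0881) = $1,377.63
Discount C2: $2,412.00 / (1 + 0.0881)^2 = $2,037.23
NPV = -$2,150.00 + $1,377.63 + $2,037.23 = $1,264.86

$1,264.86


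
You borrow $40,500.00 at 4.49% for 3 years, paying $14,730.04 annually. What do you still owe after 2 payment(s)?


Formula: Balance = PV*(1+r)^k - PMT*((1+r)^k - 1)/r
Growth: (1 + 0.0449)^2 = 1.091816
Accumulated factor: ((1+r)^k - 1)/r = 2.0449
Balance = $40,500.00 * 1.091816 - $14,730.04 * 2.0449
Balance = $14,097.09

$14,097.09


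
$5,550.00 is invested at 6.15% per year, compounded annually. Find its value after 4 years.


Formula: FV = P * (1 + r)^n
Substituting: FV = $5,550.00 * (1 + 0.0615)^4
Growth factor: (1.0615)^4 = 1.269638
FV = $5,550.00 * 1.269638 = $7,046.49

$7,046.49


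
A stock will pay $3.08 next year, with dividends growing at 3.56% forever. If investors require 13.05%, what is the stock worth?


Formula: P = D1 / (r - g)
Spread: r - g = 0.1305 - 0.0356 = 0.0949
Substituting: P = $3.08 / 0.0949
P = $32.46

$32.46


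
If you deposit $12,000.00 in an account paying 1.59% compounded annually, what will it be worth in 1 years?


Formula: FV = P * (1 + r)^n
Substituting: FV = $12,000.00 * (1 + 0.0159)^1
Growth factor: (1.0159)^1 = 1.0159
FV = $12,000.00 * 1.0159 = $12,190.80

$12,190.80


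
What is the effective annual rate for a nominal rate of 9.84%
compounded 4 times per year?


Formula: EAR = (1 + r/m)^m - 1
Period rate: r/m = 0.0984 / 4 = 0.0246
Compounding: (1 + 0.0246)^4 = 1.102091
EAR = 1.102091 - 1 = 0.102091

0.102091


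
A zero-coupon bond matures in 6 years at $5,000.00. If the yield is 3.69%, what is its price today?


Formula: Price = FV / (1 + r)^n
Substituting: Price = $5,000.00 / (1 + 0.0369)^6
Discount factor: (1.0369)^6 = 1.242857
Price = $5,000.00 / 1.242857 = $4,022.99

$4,022.99


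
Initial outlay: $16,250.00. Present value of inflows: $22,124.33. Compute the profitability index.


Formula: PI = PV(cash flows) / initial investment
Substituting: PI = $22,124.33 / $16,250.00
PI = 1.3615

1.3615


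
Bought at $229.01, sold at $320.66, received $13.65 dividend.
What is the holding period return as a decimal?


Formula: HPR = (P1 - P0 + D) / P0
Gain: $320.66 - $229.01 + $13.65 = $105.30
HPR = $105.30 / $229.01 = 0.4598

0.4598


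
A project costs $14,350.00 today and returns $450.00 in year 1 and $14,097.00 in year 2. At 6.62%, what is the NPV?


Formula: NPV = C0 + C1/(1+r) + C2/(1+r)^2
Discount C1: $450.00 / (1 + 0.0662) = $422.06
Discount C2: $14,097.00 / (1 + 0.0662)^2 = $12,400.79
NPV = -$14,350.00 + $422.06 + $12,400.79 = -$1,527.15

-$1,527.15


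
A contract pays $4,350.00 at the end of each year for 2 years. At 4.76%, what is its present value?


Formula: PV = PMT * (1 - (1+r)^(-n)) / r
Discount factor: (1 + 0.0476)^(-2) = 0.91119
Bracket: 1 - 0.91119 = 0.08881
PV = $4,350.00 * 0.08881 / 0.0476 = $8,116.03

$8,116.03


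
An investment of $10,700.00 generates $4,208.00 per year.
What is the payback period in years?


Formula: Payback = investment / annual cash flow
Substituting: Payback = $10,700.00 / $4,208.00
Payback = 2.5428 years

2.5428 years


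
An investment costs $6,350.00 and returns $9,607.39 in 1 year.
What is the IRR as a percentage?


Formula: IRR = C1/C0 - 1
Substituting: IRR = $9,607.39 / $6,350.00 - 1
Ratio: 1.512975 - 1 = 0.512975
IRR = 51.2975%

51.2975%


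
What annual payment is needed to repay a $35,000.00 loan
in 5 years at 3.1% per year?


Formula: PMT = PV * r / (1 - (1+r)^(-n))
Denominator: 1 - (1 + 0.031)^(-5) = 0.141566
Numerator: $35,000.00 * 0.031 = 1085.0
PMT = 1085.0 / 0.141566 = $7,664.24

$7,664.24


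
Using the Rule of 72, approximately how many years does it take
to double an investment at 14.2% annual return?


Formula: Years ≈ 72 / r
Substituting: Years ≈ 72 / 14.2
Years ≈ 5.1

5.1 years


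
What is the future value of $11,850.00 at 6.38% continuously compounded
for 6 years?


Formula: FV = P * e^(r*t)
Exponent: r*t = 0.0638 * 6 = 0.3828
e^(0.3828) = 1.466385
FV = $11,850.00 * 1.466385 = $17,376.66

$17,376.66


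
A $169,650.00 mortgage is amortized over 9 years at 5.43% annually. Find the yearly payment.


Formula: PMT = PV * r / (1 - (1+r)^(-n))
Denominator: 1 - (1 + 0.0543)^(-9) = 0.37867
Numerator: $169,650.00 * 0.0543 = 9211.995
PMT = 9211.995 / 0.37867 = $24,327.22

$24,327.22


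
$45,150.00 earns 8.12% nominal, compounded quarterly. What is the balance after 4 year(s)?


Formula: FV = P * (1 + r/m)^(m*t)
Period rate: r/m = 0.0812 / 4 = 0.0203
Total periods: m*t = 4 * 4 = 16
Growth factor: (1 + 0.0203)^16 = 1.37926
FV = $45,150.00 * 1.37926 = $62,273.60

$62,273.60


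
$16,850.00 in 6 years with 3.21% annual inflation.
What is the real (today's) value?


Formula: Real value = nominal / (1 + inflation)^years
Price level: (1 + 0.0321)^6 = 1.208734
Real value = $16,850.00 / 1.208734 = $13,940.21

$13,940.21


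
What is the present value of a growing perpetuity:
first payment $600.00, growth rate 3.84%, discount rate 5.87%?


Formula: PV = C / (r - g)
Spread: r - g = 0.0587 - 0.0384 = 0.0203
Substituting: PV = $600.00 / 0.0203
PV = $29,556.65

$29,556.65


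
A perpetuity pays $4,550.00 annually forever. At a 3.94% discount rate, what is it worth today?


Formula: PV = C / r
Substituting: PV = $4,550.00 / 0.0394
PV = $115,482.23

$115,482.23


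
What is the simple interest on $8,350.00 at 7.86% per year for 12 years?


Formula: I = P * r * t
Substituting: I = $8,350.00 * 0.0786 * 12
Step: I = $8,350.00 * 0.9432
I = $7,875.72

$7,875.72


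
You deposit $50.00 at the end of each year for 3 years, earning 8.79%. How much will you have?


Formula: FV = PMT * ((1+r)^n - 1) / r
Growth factor: (1 + 0.0879)^3 = 1.287558
Numerator: 1.287558 - 1 = 0.287558
FV = $50.00 * 0.287558 / 0.0879 = $163.57

$163.57


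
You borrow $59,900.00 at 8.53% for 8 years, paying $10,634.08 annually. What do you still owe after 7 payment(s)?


Formula: Balance = PV*(1+r)^k - PMT*((1+r)^k - 1)/r
Growth: (1 + 0.0853)^7 = 1.773571
Accumulated factor: ((1+r)^k - 1)/r = 9.06883
Balance = $59,900.00 * 1.773571 - $10,634.08 * 9.06883
Balance = $9,798.25

$9,798.25


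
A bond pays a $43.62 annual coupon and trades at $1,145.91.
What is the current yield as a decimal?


Formula: Current yield = annual coupon / price
Substituting: CY = $43.62 / $1,145.91
CY = 0.038066

0.038066


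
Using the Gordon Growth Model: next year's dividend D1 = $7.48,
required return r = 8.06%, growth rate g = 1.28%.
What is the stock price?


Formula: P = D1 / (r - g)
Spread: r - g = 0.0806 - 0.0128 = 0.0678
Substituting: P = $7.48 / 0.0678
P = $110.32

$110.32


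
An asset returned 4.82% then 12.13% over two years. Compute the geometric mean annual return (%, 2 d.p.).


Formula: Geometric mean = ((1+r1)*(1+r2))^(1/2) - 1
Product: (1 + 0.0482) * (1 + 0.1213) = 1.0482 * 1.1213 = 1.175347
Square root: 1.175347^0.5 = 1.084134
Geometric mean = 1.084134 - 1 = 0.084134
As percentage: 8.41%

8.41%


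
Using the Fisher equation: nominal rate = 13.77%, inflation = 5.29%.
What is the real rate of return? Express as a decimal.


Formula: (1 + r_real) = (1 + r_nom) / (1 + inflation)
Substituting: (1 + r_real) = 1.1377 / 1.0529
(1 + r_real) = 1.080539
r_real = 1.080539 - 1 = 0.080539

0.080539


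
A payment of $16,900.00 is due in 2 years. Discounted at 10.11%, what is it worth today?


Formula: PV = FV / (1 + r)^n
Substituting: PV = $16,900.00 / (1 + 0.1011)^2
Discount factor: (1.1011)^2 = 1.212421
PV = $16,900.00 / 1.212421 = $13,939.05

$13,939.05


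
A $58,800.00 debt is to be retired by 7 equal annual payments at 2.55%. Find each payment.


Formula: PMT = PV * r / (1 - (1+r)^(-n))
Denominator: 1 - (1 + 0.0255)^(-7) = 0.161602
Numerator: $58,800.00 * 0.0255 = 1499.4
PMT = 1499.4 / 0.161602 = $9,278.36

$9,278.36
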